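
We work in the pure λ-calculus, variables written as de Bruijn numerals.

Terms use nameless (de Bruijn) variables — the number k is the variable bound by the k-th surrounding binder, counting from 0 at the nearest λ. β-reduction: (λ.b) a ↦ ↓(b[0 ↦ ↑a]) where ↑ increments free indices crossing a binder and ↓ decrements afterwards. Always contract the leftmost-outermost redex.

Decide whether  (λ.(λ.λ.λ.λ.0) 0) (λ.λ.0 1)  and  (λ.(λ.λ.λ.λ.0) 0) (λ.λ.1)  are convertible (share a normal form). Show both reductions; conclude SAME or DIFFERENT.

Answer: SAME — A ⇓ λ.λ.λ.0, B ⇓ λ.λ.λ.0

Derivation:
Term A:
  start: (λ.(λ.λ.λ.λ.0) 0) (λ.λ.0 1)
  step 1: (λ.λ.λ.λ.0) (λ.λ.0 1)
  step 2: λ.λ.λ.0

Term B:
  start: (λ.(λ.λ.λ.λ.0) 0) (λ.λ.1)
  step 1: (λ.λ.λ.λ.0) (λ.λ.1)
  step 2: λ.λ.λ.0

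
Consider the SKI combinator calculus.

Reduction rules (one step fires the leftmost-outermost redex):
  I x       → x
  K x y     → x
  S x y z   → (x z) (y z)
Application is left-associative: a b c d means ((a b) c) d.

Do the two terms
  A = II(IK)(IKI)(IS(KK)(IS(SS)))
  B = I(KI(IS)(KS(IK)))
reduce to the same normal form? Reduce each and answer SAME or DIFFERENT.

Answer: DIFFERENT — A ⇓ KI, B ⇓ S

Working:
Term A:
  start: II(IK)(IKI)(IS(KK)(IS(SS)))
  [1] I(IK)(IKI)(IS(KK)(IS(SS)))
  [2] IK(IKI)(IS(KK)(IS(SS)))
  [3] K(IKI)(IS(KK)(IS(SS)))
  [4] IKI
  [5] KI

Term B:
  start: I(KI(IS)(KS(IK)))
  [1] KI(IS)(KS(IK))
  [2] I(KS(IK))
  [3] KS(IK)
  [4] S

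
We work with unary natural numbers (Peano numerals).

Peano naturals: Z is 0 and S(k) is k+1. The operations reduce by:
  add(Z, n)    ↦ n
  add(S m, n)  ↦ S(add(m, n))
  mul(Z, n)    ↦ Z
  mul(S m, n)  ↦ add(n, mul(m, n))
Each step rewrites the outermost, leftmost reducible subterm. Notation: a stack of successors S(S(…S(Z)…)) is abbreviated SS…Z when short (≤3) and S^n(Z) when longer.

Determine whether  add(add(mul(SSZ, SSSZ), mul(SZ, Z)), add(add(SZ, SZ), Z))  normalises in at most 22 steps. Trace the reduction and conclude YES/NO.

  start: add(add(mul(SSZ, SSSZ), mul(SZ, Z)), add(add(SZ, SZ), Z))
  step 1: add(add(add(SSSZ, mul(SZ, SSSZ)), mul(SZ, Z)), add(add(SZ, SZ), Z))
  step 2: add(add(S(add(SSZ, mul(SZ, SSSZ))), mul(SZ, Z)), add(add(SZ, SZ), Z))
  step 3: add(S(add(add(SSZ, mul(SZ, SSSZ)), mul(SZ, Z))), add(add(SZ, SZ), Z))
  step 4: S(add(add(add(SSZ, mul(SZ, SSSZ)), mul(SZ, Z)), add(add(SZ, SZ), Z)))
  step 5: S(add(add(S(add(SZ, mul(SZ, SSSZ))), mul(SZ, Z)), add(add(SZ, SZ), Z)))
  step 6: S(add(S(add(add(SZ, mul(SZ, SSSZ)), mul(SZ, Z))), add(add(SZ, SZ), Z)))
  step 7: S(S(add(add(add(SZ, mul(SZ, SSSZ)), mul(SZ, Z)), add(add(SZ, SZ), Z))))
  step 8: S(S(add(add(S(add(Z, mul(SZ, SSSZ))), mul(SZ, Z)), add(add(SZ, SZ), Z))))
  step 9: S(S(add(S(add(add(Z, mul(SZ, SSSZ)), mul(SZ, Z))), add(add(SZ, SZ), Z))))
  step 10: S(S(S(add(add(add(Z, mul(SZ, SSSZ)), mul(SZ, Z)), add(add(SZ, SZ), Z)))))
  step 11: S(S(S(add(add(mul(SZ, SSSZ), mul(SZ, Z)), add(add(SZ, SZ), Z)))))
  step 12: S(S(S(add(add(add(SSSZ, mul(Z, SSSZ)), mul(SZ, Z)), add(add(SZ, SZ), Z)))))
  step 13: S(S(S(add(add(S(add(SSZ, mul(Z, SSSZ))), mul(SZ, Z)), add(add(SZ, SZ), Z)))))
  step 14: S(S(S(add(S(add(add(SSZ, mul(Z, SSSZ)), mul(SZ, Z))), add(add(SZ, SZ), Z)))))
  step 15: S(S(S(S(add(add(add(SSZ, mul(Z, SSSZ)), mul(SZ, Z)), add(add(SZ, SZ), Z))))))
  step 16: S(S(S(S(add(add(S(add(SZ, mul(Z, SSSZ))), mul(SZ, Z)), add(add(SZ, SZ), Z))))))
  step 17: S(S(S(S(add(S(add(add(SZ, mul(Z, SSSZ)), mul(SZ, Z))), add(add(SZ, SZ), Z))))))
  step 18: S(S(S(S(S(add(add(add(SZ, mul(Z, SSSZ)), mul(SZ, Z)), add(add(SZ, SZ), Z)))))))
  step 19: S(S(S(S(S(add(add(S(add(Z, mul(Z, SSSZ))), mul(SZ, Z)), add(add(SZ, SZ), Z)))))))
  step 20: S(S(S(S(S(add(S(add(add(Z, mul(Z, SSSZ)), mul(SZ, Z))), add(add(SZ, SZ), Z)))))))
  step 21: S(S(S(S(S(S(add(add(add(Z, mul(Z, SSSZ)), mul(SZ, Z)), add(add(SZ, SZ), Z))))))))
  step 22: S(S(S(S(S(S(add(add(mul(Z, SSSZ), mul(SZ, Z)), add(add(SZ, SZ), Z))))))))

Answer: NO — after 22 steps the term is S(S(S(S(S(S(add(add(mul(Z, SSSZ), mul(SZ, Z)), add(add(SZ, SZ), Z)))))))), not yet normal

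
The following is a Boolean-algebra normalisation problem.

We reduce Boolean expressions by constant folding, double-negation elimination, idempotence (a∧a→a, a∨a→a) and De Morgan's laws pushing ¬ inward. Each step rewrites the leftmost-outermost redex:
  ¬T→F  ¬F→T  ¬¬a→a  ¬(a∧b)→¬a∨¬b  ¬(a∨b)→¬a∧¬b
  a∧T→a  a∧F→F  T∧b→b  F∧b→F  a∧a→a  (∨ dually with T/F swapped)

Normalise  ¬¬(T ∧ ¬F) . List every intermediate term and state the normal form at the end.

Answer: normal form = T  (in 3 steps)

Reduction:
  start: ¬¬(T ∧ ¬F)
  [1] T ∧ ¬F
  [2] ¬F
  [3] T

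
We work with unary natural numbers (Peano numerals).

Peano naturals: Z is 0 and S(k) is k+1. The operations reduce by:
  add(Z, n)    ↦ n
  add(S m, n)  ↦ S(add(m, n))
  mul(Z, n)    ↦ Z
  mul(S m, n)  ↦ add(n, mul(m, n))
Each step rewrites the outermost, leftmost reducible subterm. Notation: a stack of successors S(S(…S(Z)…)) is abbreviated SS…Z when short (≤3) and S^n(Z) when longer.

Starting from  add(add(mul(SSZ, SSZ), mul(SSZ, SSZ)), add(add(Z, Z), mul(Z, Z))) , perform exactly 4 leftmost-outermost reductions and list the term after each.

Answer: after 4 steps: S(add(add(add(SZ, mul(SZ, SSZ)), mul(SSZ, SSZ)), add(add(Z, Z), mul(Z, Z))))

Derivation:
  start: add(add(mul(SSZ, SSZ), mul(SSZ, SSZ)), add(add(Z, Z), mul(Z, Z)))
  [1] add(add(add(SSZ, mul(SZ, SSZ)), mul(SSZ, SSZ)), add(add(Z, Z), mul(Z, Z)))
  [2] add(add(S(add(SZ, mul(SZ, SSZ))), mul(SSZ, SSZ)), add(add(Z, Z), mul(Z, Z)))
  [3] add(S(add(add(SZ, mul(SZ, SSZ)), mul(SSZ, SSZ))), add(add(Z, Z), mul(Z, Z)))
  [4] S(add(add(add(SZ, mul(SZ, SSZ)), mul(SSZ, SSZ)), add(add(Z, Z), mul(Z, Z))))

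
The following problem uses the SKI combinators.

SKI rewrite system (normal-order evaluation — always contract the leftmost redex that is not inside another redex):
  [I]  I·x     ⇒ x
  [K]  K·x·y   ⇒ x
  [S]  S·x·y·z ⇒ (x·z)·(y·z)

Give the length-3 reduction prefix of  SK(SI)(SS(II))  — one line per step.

Answer: after 3 steps: SSI

Reduction:
  start: SK(SI)(SS(II))
  step 1: K(SS(II))(SI(SS(II)))
  step 2: SS(II)
  step 3: SSI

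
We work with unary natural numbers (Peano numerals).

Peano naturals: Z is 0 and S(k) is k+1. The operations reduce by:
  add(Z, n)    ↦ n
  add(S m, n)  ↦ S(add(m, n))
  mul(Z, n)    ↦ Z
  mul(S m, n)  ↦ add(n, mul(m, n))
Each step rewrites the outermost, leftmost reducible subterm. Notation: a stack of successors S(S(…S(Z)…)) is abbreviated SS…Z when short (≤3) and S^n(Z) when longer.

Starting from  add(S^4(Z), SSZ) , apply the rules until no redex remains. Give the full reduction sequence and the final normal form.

Answer: normal form = S^6(Z)  (in 5 steps)

Working:
  start: add(S^4(Z), SSZ)
  step 1: S(add(SSSZ, SSZ))
  step 2: S(S(add(SSZ, SSZ)))
  step 3: S(S(S(add(SZ, SSZ))))
  step 4: S(S(S(S(add(Z, SSZ)))))
  step 5: S^6(Z)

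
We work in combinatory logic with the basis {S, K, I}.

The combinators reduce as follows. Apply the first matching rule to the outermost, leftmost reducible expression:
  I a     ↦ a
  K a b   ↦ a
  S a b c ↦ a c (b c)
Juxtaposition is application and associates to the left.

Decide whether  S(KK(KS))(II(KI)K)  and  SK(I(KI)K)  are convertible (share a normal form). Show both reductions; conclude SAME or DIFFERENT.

Term A:
  start: S(KK(KS))(II(KI)K)
  step 1: SK(II(KI)K)
  step 2: SK(I(KI)K)
  step 3: SK(KIK)
  step 4: SKI

Term B:
  start: SK(I(KI)K)
  step 1: SK(KIK)
  step 2: SKI

Answer: SAME — A ⇓ SKI, B ⇓ SKI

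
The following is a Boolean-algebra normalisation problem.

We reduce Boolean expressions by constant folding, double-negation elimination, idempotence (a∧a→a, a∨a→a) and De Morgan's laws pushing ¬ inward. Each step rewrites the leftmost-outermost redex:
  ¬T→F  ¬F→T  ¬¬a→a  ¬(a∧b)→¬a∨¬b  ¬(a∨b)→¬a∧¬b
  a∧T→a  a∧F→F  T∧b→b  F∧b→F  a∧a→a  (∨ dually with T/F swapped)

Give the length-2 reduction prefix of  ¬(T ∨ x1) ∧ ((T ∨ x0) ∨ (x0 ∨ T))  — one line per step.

  start: ¬(T ∨ x1) ∧ ((T ∨ x0) ∨ (x0 ∨ T))
  step 1: (¬T ∧ ¬x1) ∧ ((T ∨ x0) ∨ (x0 ∨ T))
  step 2: (F ∧ ¬x1) ∧ ((T ∨ x0) ∨ (x0 ∨ T))

Answer: after 2 steps: (F ∧ ¬x1) ∧ ((T ∨ x0) ∨ (x0 ∨ T))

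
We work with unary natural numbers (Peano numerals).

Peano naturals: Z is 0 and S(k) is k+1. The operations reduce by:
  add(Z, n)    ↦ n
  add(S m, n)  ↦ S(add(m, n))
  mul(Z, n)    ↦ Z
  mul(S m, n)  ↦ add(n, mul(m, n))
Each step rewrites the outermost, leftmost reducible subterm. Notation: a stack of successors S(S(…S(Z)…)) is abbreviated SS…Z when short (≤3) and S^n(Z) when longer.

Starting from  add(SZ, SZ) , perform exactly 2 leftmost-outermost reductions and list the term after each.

Answer: after 2 steps: SSZ

Reduction:
  start: add(SZ, SZ)
  [1] S(add(Z, SZ))
  [2] SSZ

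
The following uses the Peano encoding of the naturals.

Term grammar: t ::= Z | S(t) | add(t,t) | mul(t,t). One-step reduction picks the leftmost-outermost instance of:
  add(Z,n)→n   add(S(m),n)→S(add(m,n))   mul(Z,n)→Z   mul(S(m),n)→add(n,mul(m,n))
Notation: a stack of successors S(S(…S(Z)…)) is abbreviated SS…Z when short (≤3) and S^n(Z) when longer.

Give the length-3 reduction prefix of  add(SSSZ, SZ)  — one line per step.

Answer: after 3 steps: S(S(S(add(Z, SZ))))

Working:
  start: add(SSSZ, SZ)
  step 1: S(add(SSZ, SZ))
  step 2: S(S(add(SZ, SZ)))
  step 3: S(S(S(add(Z, SZ))))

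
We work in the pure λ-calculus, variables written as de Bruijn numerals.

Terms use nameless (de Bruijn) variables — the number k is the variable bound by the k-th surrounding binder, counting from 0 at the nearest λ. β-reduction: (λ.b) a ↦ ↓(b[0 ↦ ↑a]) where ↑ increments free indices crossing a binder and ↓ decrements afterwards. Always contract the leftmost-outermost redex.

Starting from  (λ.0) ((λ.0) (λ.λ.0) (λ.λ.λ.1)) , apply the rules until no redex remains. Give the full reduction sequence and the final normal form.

  start: (λ.0) ((λ.0) (λ.λ.0) (λ.λ.λ.1))
  step 1: (λ.0) (λ.λ.0) (λ.λ.λ.1)
  step 2: (λ.λ.0) (λ.λ.λ.1)
  step 3: λ.0

Answer: normal form = λ.0  (in 3 steps)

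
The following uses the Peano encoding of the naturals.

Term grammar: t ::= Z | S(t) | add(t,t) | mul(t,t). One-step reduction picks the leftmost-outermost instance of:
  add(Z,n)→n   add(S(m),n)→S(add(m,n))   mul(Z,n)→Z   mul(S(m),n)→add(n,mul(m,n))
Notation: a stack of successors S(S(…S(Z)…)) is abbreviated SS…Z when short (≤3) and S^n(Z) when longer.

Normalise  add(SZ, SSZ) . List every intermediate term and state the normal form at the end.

  start: add(SZ, SSZ)
  step 1: S(add(Z, SSZ))
  step 2: SSSZ

Answer: normal form = SSSZ  (in 2 steps)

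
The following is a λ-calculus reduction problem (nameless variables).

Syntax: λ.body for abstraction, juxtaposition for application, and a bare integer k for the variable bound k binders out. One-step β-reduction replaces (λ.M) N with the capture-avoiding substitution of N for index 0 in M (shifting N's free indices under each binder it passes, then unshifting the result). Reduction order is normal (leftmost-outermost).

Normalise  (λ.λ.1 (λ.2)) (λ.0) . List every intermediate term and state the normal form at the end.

Answer: normal form = λ.λ.λ.0  (in 2 steps)

Reduction:
  start: (λ.λ.1 (λ.2)) (λ.0)
  step 1: λ.(λ.0) (λ.λ.0)
  step 2: λ.λ.λ.0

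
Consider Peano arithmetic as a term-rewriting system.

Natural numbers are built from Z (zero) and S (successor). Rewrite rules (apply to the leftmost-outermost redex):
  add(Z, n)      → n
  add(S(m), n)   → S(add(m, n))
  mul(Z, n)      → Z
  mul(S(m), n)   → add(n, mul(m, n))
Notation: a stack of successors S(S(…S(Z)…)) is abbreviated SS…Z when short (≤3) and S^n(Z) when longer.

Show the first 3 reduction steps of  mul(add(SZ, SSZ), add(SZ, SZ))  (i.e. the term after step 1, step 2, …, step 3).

  start: mul(add(SZ, SSZ), add(SZ, SZ))
  →1  mul(S(add(Z, SSZ)), add(SZ, SZ))
  →2  add(add(SZ, SZ), mul(add(Z, SSZ), add(SZ, SZ)))
  →3  add(S(add(Z, SZ)), mul(add(Z, SSZ), add(SZ, SZ)))

Answer: after 3 steps: add(S(add(Z, SZ)), mul(add(Z, SSZ), add(SZ, SZ)))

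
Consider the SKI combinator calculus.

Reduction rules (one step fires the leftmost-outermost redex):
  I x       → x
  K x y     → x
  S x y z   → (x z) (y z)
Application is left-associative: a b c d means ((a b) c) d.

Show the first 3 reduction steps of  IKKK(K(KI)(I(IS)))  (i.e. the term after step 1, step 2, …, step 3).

  start: IKKK(K(KI)(I(IS)))
  [1] KKK(K(KI)(I(IS)))
  [2] K(K(KI)(I(IS)))
  [3] K(KI)

Answer: after 3 steps: K(KI)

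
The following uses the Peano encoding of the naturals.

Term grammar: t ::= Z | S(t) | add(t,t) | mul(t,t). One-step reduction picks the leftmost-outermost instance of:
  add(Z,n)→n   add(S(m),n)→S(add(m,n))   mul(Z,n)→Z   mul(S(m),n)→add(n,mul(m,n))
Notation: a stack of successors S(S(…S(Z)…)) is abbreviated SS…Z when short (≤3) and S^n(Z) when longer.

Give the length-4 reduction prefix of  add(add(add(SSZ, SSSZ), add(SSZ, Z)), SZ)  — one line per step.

  start: add(add(add(SSZ, SSSZ), add(SSZ, Z)), SZ)
  →1  add(add(S(add(SZ, SSSZ)), add(SSZ, Z)), SZ)
  →2  add(S(add(add(SZ, SSSZ), add(SSZ, Z))), SZ)
  →3  S(add(add(add(SZ, SSSZ), add(SSZ, Z)), SZ))
  →4  S(add(add(S(add(Z, SSSZ)), add(SSZ, Z)), SZ))

Answer: after 4 steps: S(add(add(S(add(Z, SSSZ)), add(SSZ, Z)), SZ))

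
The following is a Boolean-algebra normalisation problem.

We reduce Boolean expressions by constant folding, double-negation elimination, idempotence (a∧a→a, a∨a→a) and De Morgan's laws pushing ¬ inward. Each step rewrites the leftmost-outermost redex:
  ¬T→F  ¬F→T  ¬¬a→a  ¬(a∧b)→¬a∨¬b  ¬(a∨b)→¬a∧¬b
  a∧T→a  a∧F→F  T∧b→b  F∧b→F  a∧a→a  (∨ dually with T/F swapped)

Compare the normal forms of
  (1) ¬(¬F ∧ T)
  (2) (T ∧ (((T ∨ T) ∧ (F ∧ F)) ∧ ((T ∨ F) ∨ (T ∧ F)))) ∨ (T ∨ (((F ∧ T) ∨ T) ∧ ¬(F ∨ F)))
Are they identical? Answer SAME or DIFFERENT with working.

Term A:
  start: ¬(¬F ∧ T)
  [1] ¬¬F ∨ ¬T
  [2] F ∨ ¬T
  [3] ¬T
  [4] F

Term B:
  start: (T ∧ (((T ∨ T) ∧ (F ∧ F)) ∧ ((T ∨ F) ∨ (T ∧ F)))) ∨ (T ∨ (((F ∧ T) ∨ T) ∧ ¬(F ∨ F)))
  [1] (((T ∨ T) ∧ (F ∧ F)) ∧ ((T ∨ F) ∨ (T ∧ F))) ∨ (T ∨ (((F ∧ T) ∨ T) ∧ ¬(F ∨ F)))
  [2] ((T ∧ (F ∧ F)) ∧ ((T ∨ F) ∨ (T ∧ F))) ∨ (T ∨ (((F ∧ T) ∨ T) ∧ ¬(F ∨ F)))
  [3] ((F ∧ F) ∧ ((T ∨ F) ∨ (T ∧ F))) ∨ (T ∨ (((F ∧ T) ∨ T) ∧ ¬(F ∨ F)))
  [4] (F ∧ ((T ∨ F) ∨ (T ∧ F))) ∨ (T ∨ (((F ∧ T) ∨ T) ∧ ¬(F ∨ F)))
  [5] F ∨ (T ∨ (((F ∧ T) ∨ T) ∧ ¬(F ∨ F)))
  [6] T ∨ (((F ∧ T) ∨ T) ∧ ¬(F ∨ F))
  [7] T

Answer: DIFFERENT — A ⇓ F, B ⇓ T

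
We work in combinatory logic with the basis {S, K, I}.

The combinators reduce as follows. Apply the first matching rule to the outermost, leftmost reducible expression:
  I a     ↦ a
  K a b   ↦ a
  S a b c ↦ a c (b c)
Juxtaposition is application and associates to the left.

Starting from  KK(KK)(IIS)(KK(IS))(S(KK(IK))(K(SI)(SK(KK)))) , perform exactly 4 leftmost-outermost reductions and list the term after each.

Answer: after 4 steps: S(S(KK(IK))(K(SI)(SK(KK))))

Reduction:
  start: KK(KK)(IIS)(KK(IS))(S(KK(IK))(K(SI)(SK(KK))))
  [1] K(IIS)(KK(IS))(S(KK(IK))(K(SI)(SK(KK))))
  [2] IIS(S(KK(IK))(K(SI)(SK(KK))))
  [3] IS(S(KK(IK))(K(SI)(SK(KK))))
  [4] S(S(KK(IK))(K(SI)(SK(KK))))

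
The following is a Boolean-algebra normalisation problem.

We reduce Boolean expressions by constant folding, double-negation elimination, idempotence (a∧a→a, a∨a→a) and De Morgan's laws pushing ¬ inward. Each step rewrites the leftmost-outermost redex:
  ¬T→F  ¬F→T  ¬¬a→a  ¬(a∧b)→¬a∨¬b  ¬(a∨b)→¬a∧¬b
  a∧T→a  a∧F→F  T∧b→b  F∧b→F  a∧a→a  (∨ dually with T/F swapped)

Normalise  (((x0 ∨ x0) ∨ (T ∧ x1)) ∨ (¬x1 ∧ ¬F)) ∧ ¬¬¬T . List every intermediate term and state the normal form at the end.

Answer: normal form = F  (in 7 steps)

Derivation:
  start: (((x0 ∨ x0) ∨ (T ∧ x1)) ∨ (¬x1 ∧ ¬F)) ∧ ¬¬¬T
  step 1: ((x0 ∨ (T ∧ x1)) ∨ (¬x1 ∧ ¬F)) ∧ ¬¬¬T
  step 2: ((x0 ∨ x1) ∨ (¬x1 ∧ ¬F)) ∧ ¬¬¬T
  step 3: ((x0 ∨ x1) ∨ (¬x1 ∧ T)) ∧ ¬¬¬T
  step 4: ((x0 ∨ x1) ∨ ¬x1) ∧ ¬¬¬T
  step 5: ((x0 ∨ x1) ∨ ¬x1) ∧ ¬T
  step 6: ((x0 ∨ x1) ∨ ¬x1) ∧ F
  step 7: F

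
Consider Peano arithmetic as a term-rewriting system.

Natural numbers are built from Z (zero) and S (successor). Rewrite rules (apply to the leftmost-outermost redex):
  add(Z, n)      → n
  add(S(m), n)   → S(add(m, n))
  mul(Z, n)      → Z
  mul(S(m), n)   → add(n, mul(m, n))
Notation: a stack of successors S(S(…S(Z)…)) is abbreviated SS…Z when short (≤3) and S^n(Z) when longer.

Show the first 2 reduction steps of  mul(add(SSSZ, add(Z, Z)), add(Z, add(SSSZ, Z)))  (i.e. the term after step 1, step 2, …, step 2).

  start: mul(add(SSSZ, add(Z, Z)), add(Z, add(SSSZ, Z)))
  →1  mul(S(add(SSZ, add(Z, Z))), add(Z, add(SSSZ, Z)))
  →2  add(add(Z, add(SSSZ, Z)), mul(add(SSZ, add(Z, Z)), add(Z, add(SSSZ, Z))))

Answer: after 2 steps: add(add(Z, add(SSSZ, Z)), mul(add(SSZ, add(Z, Z)), add(Z, add(SSSZ, Z))))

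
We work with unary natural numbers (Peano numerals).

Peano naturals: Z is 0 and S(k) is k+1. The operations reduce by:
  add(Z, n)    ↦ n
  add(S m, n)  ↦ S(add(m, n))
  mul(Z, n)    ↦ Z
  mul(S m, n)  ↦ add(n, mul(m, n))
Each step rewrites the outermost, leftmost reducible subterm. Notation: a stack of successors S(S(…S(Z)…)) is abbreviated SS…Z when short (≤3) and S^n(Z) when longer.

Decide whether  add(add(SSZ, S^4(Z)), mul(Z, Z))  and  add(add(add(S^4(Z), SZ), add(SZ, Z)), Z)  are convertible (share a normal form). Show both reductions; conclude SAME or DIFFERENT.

Term A:
  start: add(add(SSZ, S^4(Z)), mul(Z, Z))
  →1  add(S(add(SZ, S^4(Z))), mul(Z, Z))
  →2  S(add(add(SZ, S^4(Z)), mul(Z, Z)))
  →3  S(add(S(add(Z, S^4(Z))), mul(Z, Z)))
  →4  S(S(add(add(Z, S^4(Z)), mul(Z, Z))))
  →5  S(S(add(S^4(Z), mul(Z, Z))))
  →6  S(S(S(add(SSSZ, mul(Z, Z)))))
  →7  S(S(S(S(add(SSZ, mul(Z, Z))))))
  →8  S(S(S(S(S(add(SZ, mul(Z, Z)))))))
  →9  S(S(S(S(S(S(add(Z, mul(Z, Z))))))))
  →10  S(S(S(S(S(S(mul(Z, Z)))))))
  →11  S^6(Z)

Term B:
  start: add(add(add(S^4(Z), SZ), add(SZ, Z)), Z)
  →1  add(add(S(add(SSSZ, SZ)), add(SZ, Z)), Z)
  →2  add(S(add(add(SSSZ, SZ), add(SZ, Z))), Z)
  →3  S(add(add(add(SSSZ, SZ), add(SZ, Z)), Z))
  →4  S(add(add(S(add(SSZ, SZ)), add(SZ, Z)), Z))
  →5  S(add(S(add(add(SSZ, SZ), add(SZ, Z))), Z))
  →6  S(S(add(add(add(SSZ, SZ), add(SZ, Z)), Z)))
  →7  S(S(add(add(S(add(SZ, SZ)), add(SZ, Z)), Z)))
  →8  S(S(add(S(add(add(SZ, SZ), add(SZ, Z))), Z)))
  →9  S(S(S(add(add(add(SZ, SZ), add(SZ, Z)), Z))))
  →10  S(S(S(add(add(S(add(Z, SZ)), add(SZ, Z)), Z))))
  →11  S(S(S(add(S(add(add(Z, SZ), add(SZ, Z))), Z))))
  →12  S(S(S(S(add(add(add(Z, SZ), add(SZ, Z)), Z)))))
  →13  S(S(S(S(add(add(SZ, add(SZ, Z)), Z)))))
  →14  S(S(S(S(add(S(add(Z, add(SZ, Z))), Z)))))
  →15  S(S(S(S(S(add(add(Z, add(SZ, Z)), Z))))))
  →16  S(S(S(S(S(add(add(SZ, Z), Z))))))
  →17  S(S(S(S(S(add(S(add(Z, Z)), Z))))))
  →18  S(S(S(S(S(S(add(add(Z, Z), Z)))))))
  →19  S(S(S(S(S(S(add(Z, Z)))))))
  →20  S^6(Z)

Answer: SAME — A ⇓ S^6(Z), B ⇓ S^6(Z)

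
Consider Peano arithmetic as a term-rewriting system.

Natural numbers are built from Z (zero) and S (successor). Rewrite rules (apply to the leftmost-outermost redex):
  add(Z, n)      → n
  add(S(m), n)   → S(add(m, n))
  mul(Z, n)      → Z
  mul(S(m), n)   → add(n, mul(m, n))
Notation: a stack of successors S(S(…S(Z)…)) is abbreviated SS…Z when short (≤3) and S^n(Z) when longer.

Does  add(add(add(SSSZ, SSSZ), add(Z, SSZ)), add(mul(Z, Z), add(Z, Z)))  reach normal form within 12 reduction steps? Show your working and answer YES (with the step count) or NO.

  start: add(add(add(SSSZ, SSSZ), add(Z, SSZ)), add(mul(Z, Z), add(Z, Z)))
  →1  add(add(S(add(SSZ, SSSZ)), add(Z, SSZ)), add(mul(Z, Z), add(Z, Z)))
  →2  add(S(add(add(SSZ, SSSZ), add(Z, SSZ))), add(mul(Z, Z), add(Z, Z)))
  →3  S(add(add(add(SSZ, SSSZ), add(Z, SSZ)), add(mul(Z, Z), add(Z, Z))))
  →4  S(add(add(S(add(SZ, SSSZ)), add(Z, SSZ)), add(mul(Z, Z), add(Z, Z))))
  →5  S(add(S(add(add(SZ, SSSZ), add(Z, SSZ))), add(mul(Z, Z), add(Z, Z))))
  →6  S(S(add(add(add(SZ, SSSZ), add(Z, SSZ)), add(mul(Z, Z), add(Z, Z)))))
  →7  S(S(add(add(S(add(Z, SSSZ)), add(Z, SSZ)), add(mul(Z, Z), add(Z, Z)))))
  →8  S(S(add(S(add(add(Z, SSSZ), add(Z, SSZ))), add(mul(Z, Z), add(Z, Z)))))
  →9  S(S(S(add(add(add(Z, SSSZ), add(Z, SSZ)), add(mul(Z, Z), add(Z, Z))))))
  →10  S(S(S(add(add(SSSZ, add(Z, SSZ)), add(mul(Z, Z), add(Z, Z))))))
  →11  S(S(S(add(S(add(SSZ, add(Z, SSZ))), add(mul(Z, Z), add(Z, Z))))))
  →12  S(S(S(S(add(add(SSZ, add(Z, SSZ)), add(mul(Z, Z), add(Z, Z)))))))

Answer: NO — after 12 steps the term is S(S(S(S(add(add(SSZ, add(Z, SSZ)), add(mul(Z, Z), add(Z, Z))))))), not yet normal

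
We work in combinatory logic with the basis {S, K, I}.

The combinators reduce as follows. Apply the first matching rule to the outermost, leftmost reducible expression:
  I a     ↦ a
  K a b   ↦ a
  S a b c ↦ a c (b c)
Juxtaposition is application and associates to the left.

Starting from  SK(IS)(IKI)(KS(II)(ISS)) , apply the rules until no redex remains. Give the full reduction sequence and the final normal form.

  start: SK(IS)(IKI)(KS(II)(ISS))
  step 1: K(IKI)(IS(IKI))(KS(II)(ISS))
  step 2: IKI(KS(II)(ISS))
  step 3: KI(KS(II)(ISS))
  step 4: I

Answer: normal form = I  (in 4 steps)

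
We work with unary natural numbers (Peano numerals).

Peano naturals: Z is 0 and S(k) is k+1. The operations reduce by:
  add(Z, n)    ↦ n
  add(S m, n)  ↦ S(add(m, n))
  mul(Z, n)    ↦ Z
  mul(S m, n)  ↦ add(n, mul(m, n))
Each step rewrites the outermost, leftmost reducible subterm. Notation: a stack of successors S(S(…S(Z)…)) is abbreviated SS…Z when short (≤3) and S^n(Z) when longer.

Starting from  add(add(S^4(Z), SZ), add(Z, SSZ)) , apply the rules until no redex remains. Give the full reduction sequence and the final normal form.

  start: add(add(S^4(Z), SZ), add(Z, SSZ))
  step 1: add(S(add(SSSZ, SZ)), add(Z, SSZ))
  step 2: S(add(add(SSSZ, SZ), add(Z, SSZ)))
  step 3: S(add(S(add(SSZ, SZ)), add(Z, SSZ)))
  step 4: S(S(add(add(SSZ, SZ), add(Z, SSZ))))
  step 5: S(S(add(S(add(SZ, SZ)), add(Z, SSZ))))
  step 6: S(S(S(add(add(SZ, SZ), add(Z, SSZ)))))
  step 7: S(S(S(add(S(add(Z, SZ)), add(Z, SSZ)))))
  step 8: S(S(S(S(add(add(Z, SZ), add(Z, SSZ))))))
  step 9: S(S(S(S(add(SZ, add(Z, SSZ))))))
  step 10: S(S(S(S(S(add(Z, add(Z, SSZ)))))))
  step 11: S(S(S(S(S(add(Z, SSZ))))))
  step 12: S^7(Z)

Answer: normal form = S^7(Z)  (in 12 steps)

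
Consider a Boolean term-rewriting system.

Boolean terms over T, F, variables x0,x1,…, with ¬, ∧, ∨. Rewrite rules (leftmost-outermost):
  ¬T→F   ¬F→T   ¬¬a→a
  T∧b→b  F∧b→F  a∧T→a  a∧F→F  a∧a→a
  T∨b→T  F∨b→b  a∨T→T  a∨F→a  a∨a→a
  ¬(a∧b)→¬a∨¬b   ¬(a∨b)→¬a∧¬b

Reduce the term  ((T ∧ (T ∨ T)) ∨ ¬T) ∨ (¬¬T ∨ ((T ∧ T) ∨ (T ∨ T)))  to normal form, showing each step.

  start: ((T ∧ (T ∨ T)) ∨ ¬T) ∨ (¬¬T ∨ ((T ∧ T) ∨ (T ∨ T)))
  step 1: ((T ∨ T) ∨ ¬T) ∨ (¬¬T ∨ ((T ∧ T) ∨ (T ∨ T)))
  step 2: (T ∨ ¬T) ∨ (¬¬T ∨ ((T ∧ T) ∨ (T ∨ T)))
  step 3: T ∨ (¬¬T ∨ ((T ∧ T) ∨ (T ∨ T)))
  step 4: T

Answer: normal form = T  (in 4 steps)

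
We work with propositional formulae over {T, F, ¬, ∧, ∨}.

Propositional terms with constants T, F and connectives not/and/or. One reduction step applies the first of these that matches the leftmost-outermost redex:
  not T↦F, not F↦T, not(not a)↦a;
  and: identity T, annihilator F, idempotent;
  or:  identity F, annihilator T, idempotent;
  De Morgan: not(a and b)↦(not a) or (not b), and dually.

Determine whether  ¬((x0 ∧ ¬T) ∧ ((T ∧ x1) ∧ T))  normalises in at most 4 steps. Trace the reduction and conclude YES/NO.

  start: ¬((x0 ∧ ¬T) ∧ ((T ∧ x1) ∧ T))
  [1] ¬(x0 ∧ ¬T) ∨ ¬((T ∧ x1) ∧ T)
  [2] (¬x0 ∨ ¬¬T) ∨ ¬((T ∧ x1) ∧ T)
  [3] (¬x0 ∨ T) ∨ ¬((T ∧ x1) ∧ T)
  [4] T ∨ ¬((T ∧ x1) ∧ T)

Answer: NO — after 4 steps the term is T ∨ ¬((T ∧ x1) ∧ T), not yet normal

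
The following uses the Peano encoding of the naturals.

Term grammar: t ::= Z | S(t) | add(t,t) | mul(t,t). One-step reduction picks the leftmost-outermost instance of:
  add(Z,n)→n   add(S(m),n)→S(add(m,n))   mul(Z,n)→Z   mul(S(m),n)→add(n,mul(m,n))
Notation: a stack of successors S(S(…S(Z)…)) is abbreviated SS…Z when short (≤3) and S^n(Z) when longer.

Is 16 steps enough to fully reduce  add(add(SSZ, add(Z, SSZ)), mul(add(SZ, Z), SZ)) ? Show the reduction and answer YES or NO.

  start: add(add(SSZ, add(Z, SSZ)), mul(add(SZ, Z), SZ))
  →1  add(S(add(SZ, add(Z, SSZ))), mul(add(SZ, Z), SZ))
  →2  S(add(add(SZ, add(Z, SSZ)), mul(add(SZ, Z), SZ)))
  →3  S(add(S(add(Z, add(Z, SSZ))), mul(add(SZ, Z), SZ)))
  →4  S(S(add(add(Z, add(Z, SSZ)), mul(add(SZ, Z), SZ))))
  →5  S(S(add(add(Z, SSZ), mul(add(SZ, Z), SZ))))
  →6  S(S(add(SSZ, mul(add(SZ, Z), SZ))))
  →7  S(S(S(add(SZ, mul(add(SZ, Z), SZ)))))
  →8  S(S(S(S(add(Z, mul(add(SZ, Z), SZ))))))
  →9  S(S(S(S(mul(add(SZ, Z), SZ)))))
  →10  S(S(S(S(mul(S(add(Z, Z)), SZ)))))
  →11  S(S(S(S(add(SZ, mul(add(Z, Z), SZ))))))
  →12  S(S(S(S(S(add(Z, mul(add(Z, Z), SZ)))))))
  →13  S(S(S(S(S(mul(add(Z, Z), SZ))))))
  →14  S(S(S(S(S(mul(Z, SZ))))))
  →15  S^5(Z)

Answer: YES — reaches normal form S^5(Z) in 15 ≤ 16 steps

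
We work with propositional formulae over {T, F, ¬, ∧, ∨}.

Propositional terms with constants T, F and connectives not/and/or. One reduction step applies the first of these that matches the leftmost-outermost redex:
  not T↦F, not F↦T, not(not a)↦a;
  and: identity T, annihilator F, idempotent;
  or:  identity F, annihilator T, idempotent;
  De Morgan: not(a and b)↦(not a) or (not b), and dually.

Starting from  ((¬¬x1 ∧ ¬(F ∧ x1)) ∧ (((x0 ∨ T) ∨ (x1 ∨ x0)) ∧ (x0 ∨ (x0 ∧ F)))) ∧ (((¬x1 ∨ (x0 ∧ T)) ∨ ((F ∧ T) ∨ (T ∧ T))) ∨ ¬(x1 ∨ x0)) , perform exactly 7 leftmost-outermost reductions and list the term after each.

  start: ((¬¬x1 ∧ ¬(F ∧ x1)) ∧ (((x0 ∨ T) ∨ (x1 ∨ x0)) ∧ (x0 ∨ (x0 ∧ F)))) ∧ (((¬x1 ∨ (x0 ∧ T)) ∨ ((F ∧ T) ∨ (T ∧ T))) ∨ ¬(x1 ∨ x0))
  →1  ((x1 ∧ ¬(F ∧ x1)) ∧ (((x0 ∨ T) ∨ (x1 ∨ x0)) ∧ (x0 ∨ (x0 ∧ F)))) ∧ (((¬x1 ∨ (x0 ∧ T)) ∨ ((F ∧ T) ∨ (T ∧ T))) ∨ ¬(x1 ∨ x0))
  →2  ((x1 ∧ (¬F ∨ ¬x1)) ∧ (((x0 ∨ T) ∨ (x1 ∨ x0)) ∧ (x0 ∨ (x0 ∧ F)))) ∧ (((¬x1 ∨ (x0 ∧ T)) ∨ ((F ∧ T) ∨ (T ∧ T))) ∨ ¬(x1 ∨ x0))
  →3  ((x1 ∧ (T ∨ ¬x1)) ∧ (((x0 ∨ T) ∨ (x1 ∨ x0)) ∧ (x0 ∨ (x0 ∧ F)))) ∧ (((¬x1 ∨ (x0 ∧ T)) ∨ ((F ∧ T) ∨ (T ∧ T))) ∨ ¬(x1 ∨ x0))
  →4  ((x1 ∧ T) ∧ (((x0 ∨ T) ∨ (x1 ∨ x0)) ∧ (x0 ∨ (x0 ∧ F)))) ∧ (((¬x1 ∨ (x0 ∧ T)) ∨ ((F ∧ T) ∨ (T ∧ T))) ∨ ¬(x1 ∨ x0))
  →5  (x1 ∧ (((x0 ∨ T) ∨ (x1 ∨ x0)) ∧ (x0 ∨ (x0 ∧ F)))) ∧ (((¬x1 ∨ (x0 ∧ T)) ∨ ((F ∧ T) ∨ (T ∧ T))) ∨ ¬(x1 ∨ x0))
  →6  (x1 ∧ ((T ∨ (x1 ∨ x0)) ∧ (x0 ∨ (x0 ∧ F)))) ∧ (((¬x1 ∨ (x0 ∧ T)) ∨ ((F ∧ T) ∨ (T ∧ T))) ∨ ¬(x1 ∨ x0))
  →7  (x1 ∧ (T ∧ (x0 ∨ (x0 ∧ F)))) ∧ (((¬x1 ∨ (x0 ∧ T)) ∨ ((F ∧ T) ∨ (T ∧ T))) ∨ ¬(x1 ∨ x0))

Answer: after 7 steps: (x1 ∧ (T ∧ (x0 ∨ (x0 ∧ F)))) ∧ (((¬x1 ∨ (x0 ∧ T)) ∨ ((F ∧ T) ∨ (T ∧ T))) ∨ ¬(x1 ∨ x0))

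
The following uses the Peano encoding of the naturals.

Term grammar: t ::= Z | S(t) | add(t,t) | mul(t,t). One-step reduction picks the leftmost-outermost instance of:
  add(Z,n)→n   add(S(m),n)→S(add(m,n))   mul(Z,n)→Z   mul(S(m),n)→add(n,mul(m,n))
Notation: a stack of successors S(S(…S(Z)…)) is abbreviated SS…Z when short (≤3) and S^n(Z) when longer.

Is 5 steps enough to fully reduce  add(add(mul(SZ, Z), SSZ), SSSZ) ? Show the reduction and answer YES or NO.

  start: add(add(mul(SZ, Z), SSZ), SSSZ)
  [1] add(add(add(Z, mul(Z, Z)), SSZ), SSSZ)
  [2] add(add(mul(Z, Z), SSZ), SSSZ)
  [3] add(add(Z, SSZ), SSSZ)
  [4] add(SSZ, SSSZ)
  [5] S(add(SZ, SSSZ))

Answer: NO — after 5 steps the term is S(add(SZ, SSSZ)), not yet normal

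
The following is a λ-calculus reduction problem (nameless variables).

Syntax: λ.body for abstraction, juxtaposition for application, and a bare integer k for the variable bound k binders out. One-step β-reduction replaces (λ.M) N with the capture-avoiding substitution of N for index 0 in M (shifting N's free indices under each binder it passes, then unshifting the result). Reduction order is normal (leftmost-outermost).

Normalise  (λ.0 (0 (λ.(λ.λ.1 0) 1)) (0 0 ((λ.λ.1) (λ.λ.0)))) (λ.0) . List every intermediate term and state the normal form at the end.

  start: (λ.0 (0 (λ.(λ.λ.1 0) 1)) (0 0 ((λ.λ.1) (λ.λ.0)))) (λ.0)
  →1  (λ.0) ((λ.0) (λ.(λ.λ.1 0) (λ.0))) ((λ.0) (λ.0) ((λ.λ.1) (λ.λ.0)))
  →2  (λ.0) (λ.(λ.λ.1 0) (λ.0)) ((λ.0) (λ.0) ((λ.λ.1) (λ.λ.0)))
  →3  (λ.(λ.λ.1 0) (λ.0)) ((λ.0) (λ.0) ((λ.λ.1) (λ.λ.0)))
  →4  (λ.λ.1 0) (λ.0)
  →5  λ.(λ.0) 0
  →6  λ.0

Answer: normal form = λ.0  (in 6 steps)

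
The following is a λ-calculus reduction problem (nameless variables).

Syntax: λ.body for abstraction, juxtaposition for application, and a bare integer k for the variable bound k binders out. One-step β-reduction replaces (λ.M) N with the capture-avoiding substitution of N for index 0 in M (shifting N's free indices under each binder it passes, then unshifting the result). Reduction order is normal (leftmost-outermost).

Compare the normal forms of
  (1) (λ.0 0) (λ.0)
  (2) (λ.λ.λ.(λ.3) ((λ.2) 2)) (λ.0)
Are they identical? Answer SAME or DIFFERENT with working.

Term A:
  start: (λ.0 0) (λ.0)
  →1  (λ.0) (λ.0)
  →2  λ.0

Term B:
  start: (λ.λ.λ.(λ.3) ((λ.2) 2)) (λ.0)
  →1  λ.λ.(λ.λ.0) ((λ.2) (λ.0))
  →2  λ.λ.λ.0

Answer: DIFFERENT — A ⇓ λ.0, B ⇓ λ.λ.λ.0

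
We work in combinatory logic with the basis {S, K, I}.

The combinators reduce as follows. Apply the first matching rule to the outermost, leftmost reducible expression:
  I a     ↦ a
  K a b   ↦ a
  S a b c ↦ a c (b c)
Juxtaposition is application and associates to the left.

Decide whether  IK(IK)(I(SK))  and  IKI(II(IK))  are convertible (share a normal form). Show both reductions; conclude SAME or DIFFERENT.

Answer: DIFFERENT — A ⇓ K, B ⇓ I

Derivation:
Term A:
  start: IK(IK)(I(SK))
  [1] K(IK)(I(SK))
  [2] IK
  [3] K

Term B:
  start: IKI(II(IK))
  [1] KI(II(IK))
  [2] I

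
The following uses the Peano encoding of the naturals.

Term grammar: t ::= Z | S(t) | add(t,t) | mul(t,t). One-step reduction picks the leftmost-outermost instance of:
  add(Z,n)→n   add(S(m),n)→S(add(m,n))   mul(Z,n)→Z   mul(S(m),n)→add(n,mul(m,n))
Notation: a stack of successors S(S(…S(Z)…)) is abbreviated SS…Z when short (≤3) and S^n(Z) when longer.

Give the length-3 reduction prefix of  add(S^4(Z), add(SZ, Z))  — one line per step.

Answer: after 3 steps: S(S(S(add(SZ, add(SZ, Z)))))

Reduction:
  start: add(S^4(Z), add(SZ, Z))
  [1] S(add(SSSZ, add(SZ, Z)))
  [2] S(S(add(SSZ, add(SZ, Z))))
  [3] S(S(S(add(SZ, add(SZ, Z)))))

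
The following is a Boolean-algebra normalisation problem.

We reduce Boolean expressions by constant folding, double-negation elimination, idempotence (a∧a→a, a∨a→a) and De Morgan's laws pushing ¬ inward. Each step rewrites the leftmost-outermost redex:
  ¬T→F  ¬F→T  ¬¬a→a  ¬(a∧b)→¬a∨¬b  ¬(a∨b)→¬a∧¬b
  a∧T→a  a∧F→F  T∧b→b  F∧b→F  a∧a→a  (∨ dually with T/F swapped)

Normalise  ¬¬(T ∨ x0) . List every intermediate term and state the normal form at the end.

  start: ¬¬(T ∨ x0)
  step 1: T ∨ x0
  step 2: T

Answer: normal form = T  (in 2 steps)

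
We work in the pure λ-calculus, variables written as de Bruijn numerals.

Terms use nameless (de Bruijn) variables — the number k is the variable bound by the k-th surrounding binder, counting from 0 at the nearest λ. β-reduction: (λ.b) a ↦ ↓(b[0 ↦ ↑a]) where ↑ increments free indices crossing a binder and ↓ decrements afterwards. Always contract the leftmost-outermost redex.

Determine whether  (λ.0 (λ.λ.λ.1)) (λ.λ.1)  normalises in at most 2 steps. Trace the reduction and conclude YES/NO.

Answer: YES — reaches normal form λ.λ.λ.λ.1 in 2 ≤ 2 steps

Working:
  start: (λ.0 (λ.λ.λ.1)) (λ.λ.1)
  step 1: (λ.λ.1) (λ.λ.λ.1)
  step 2: λ.λ.λ.λ.1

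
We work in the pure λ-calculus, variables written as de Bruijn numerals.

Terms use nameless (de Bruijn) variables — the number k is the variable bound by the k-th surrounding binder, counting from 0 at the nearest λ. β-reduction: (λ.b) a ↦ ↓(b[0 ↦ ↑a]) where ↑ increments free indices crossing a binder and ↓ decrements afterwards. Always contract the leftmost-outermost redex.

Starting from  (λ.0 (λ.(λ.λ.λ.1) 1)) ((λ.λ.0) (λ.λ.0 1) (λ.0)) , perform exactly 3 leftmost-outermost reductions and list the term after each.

  start: (λ.0 (λ.(λ.λ.λ.1) 1)) ((λ.λ.0) (λ.λ.0 1) (λ.0))
  step 1: (λ.λ.0) (λ.λ.0 1) (λ.0) (λ.(λ.λ.λ.1) ((λ.λ.0) (λ.λ.0 1) (λ.0)))
  step 2: (λ.0) (λ.0) (λ.(λ.λ.λ.1) ((λ.λ.0) (λ.λ.0 1) (λ.0)))
  step 3: (λ.0) (λ.(λ.λ.λ.1) ((λ.λ.0) (λ.λ.0 1) (λ.0)))

Answer: after 3 steps: (λ.0) (λ.(λ.λ.λ.1) ((λ.λ.0) (λ.λ.0 1) (λ.0)))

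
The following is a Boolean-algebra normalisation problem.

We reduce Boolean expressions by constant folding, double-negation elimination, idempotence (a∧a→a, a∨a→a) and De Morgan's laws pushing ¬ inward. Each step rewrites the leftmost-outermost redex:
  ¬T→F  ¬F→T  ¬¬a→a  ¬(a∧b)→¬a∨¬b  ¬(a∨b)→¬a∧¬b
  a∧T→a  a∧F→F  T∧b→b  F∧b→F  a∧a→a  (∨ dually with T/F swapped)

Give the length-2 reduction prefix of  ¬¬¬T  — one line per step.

Answer: after 2 steps: F

Reduction:
  start: ¬¬¬T
  step 1: ¬T
  step 2: F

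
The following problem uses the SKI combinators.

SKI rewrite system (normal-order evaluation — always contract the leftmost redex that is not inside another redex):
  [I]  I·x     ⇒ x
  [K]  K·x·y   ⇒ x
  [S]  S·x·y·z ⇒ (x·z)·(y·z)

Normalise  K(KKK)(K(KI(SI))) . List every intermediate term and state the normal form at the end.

  start: K(KKK)(K(KI(SI)))
  [1] KKK
  [2] K

Answer: normal form = K  (in 2 steps)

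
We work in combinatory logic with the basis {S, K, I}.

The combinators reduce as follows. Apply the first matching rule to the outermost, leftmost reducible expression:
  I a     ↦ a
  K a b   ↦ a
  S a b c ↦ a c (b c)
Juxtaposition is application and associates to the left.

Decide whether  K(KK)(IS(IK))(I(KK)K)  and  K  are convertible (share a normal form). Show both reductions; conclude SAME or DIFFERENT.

Answer: SAME — A ⇓ K, B ⇓ K

Reduction:
Term A:
  start: K(KK)(IS(IK))(I(KK)K)
  [1] KK(I(KK)K)
  [2] K

Term B:
  start: K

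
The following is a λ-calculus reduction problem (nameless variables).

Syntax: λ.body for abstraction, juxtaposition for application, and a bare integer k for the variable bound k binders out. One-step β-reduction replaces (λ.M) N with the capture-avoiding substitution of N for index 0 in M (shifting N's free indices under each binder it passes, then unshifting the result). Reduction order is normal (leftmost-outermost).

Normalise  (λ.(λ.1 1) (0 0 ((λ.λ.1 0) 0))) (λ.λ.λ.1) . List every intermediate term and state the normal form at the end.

  start: (λ.(λ.1 1) (0 0 ((λ.λ.1 0) 0))) (λ.λ.λ.1)
  [1] (λ.(λ.λ.λ.1) (λ.λ.λ.1)) ((λ.λ.λ.1) (λ.λ.λ.1) ((λ.λ.1 0) (λ.λ.λ.1)))
  [2] (λ.λ.λ.1) (λ.λ.λ.1)
  [3] λ.λ.1

Answer: normal form = λ.λ.1  (in 3 steps)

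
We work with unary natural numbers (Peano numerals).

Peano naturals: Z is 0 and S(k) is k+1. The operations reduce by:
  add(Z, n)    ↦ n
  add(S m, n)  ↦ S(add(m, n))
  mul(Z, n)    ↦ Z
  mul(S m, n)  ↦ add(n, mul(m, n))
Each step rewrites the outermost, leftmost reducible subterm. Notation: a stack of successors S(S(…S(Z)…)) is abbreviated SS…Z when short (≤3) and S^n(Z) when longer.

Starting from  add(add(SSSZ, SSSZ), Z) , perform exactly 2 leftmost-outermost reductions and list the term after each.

Answer: after 2 steps: S(add(add(SSZ, SSSZ), Z))

Derivation:
  start: add(add(SSSZ, SSSZ), Z)
  [1] add(S(add(SSZ, SSSZ)), Z)
  [2] S(add(add(SSZ, SSSZ), Z))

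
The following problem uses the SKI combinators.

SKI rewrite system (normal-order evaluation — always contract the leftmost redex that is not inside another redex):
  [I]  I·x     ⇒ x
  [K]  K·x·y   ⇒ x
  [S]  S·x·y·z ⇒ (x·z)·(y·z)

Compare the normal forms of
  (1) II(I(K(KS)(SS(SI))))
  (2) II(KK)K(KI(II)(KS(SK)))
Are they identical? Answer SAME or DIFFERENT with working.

Term A:
  start: II(I(K(KS)(SS(SI))))
  →1  I(I(K(KS)(SS(SI))))
  →2  I(K(KS)(SS(SI)))
  →3  K(KS)(SS(SI))
  →4  KS

Term B:
  start: II(KK)K(KI(II)(KS(SK)))
  →1  I(KK)K(KI(II)(KS(SK)))
  →2  KKK(KI(II)(KS(SK)))
  →3  K(KI(II)(KS(SK)))
  →4  K(I(KS(SK)))
  →5  K(KS(SK))
  →6  KS

Answer: SAME — A ⇓ KS, B ⇓ KS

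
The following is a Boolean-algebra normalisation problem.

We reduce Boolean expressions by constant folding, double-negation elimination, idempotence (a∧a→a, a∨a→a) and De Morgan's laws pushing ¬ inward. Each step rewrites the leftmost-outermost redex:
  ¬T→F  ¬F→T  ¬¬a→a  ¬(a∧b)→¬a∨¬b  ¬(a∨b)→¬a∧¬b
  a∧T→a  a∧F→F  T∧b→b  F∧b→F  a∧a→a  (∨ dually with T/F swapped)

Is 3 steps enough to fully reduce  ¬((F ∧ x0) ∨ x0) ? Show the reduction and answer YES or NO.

  start: ¬((F ∧ x0) ∨ x0)
  →1  ¬(F ∧ x0) ∧ ¬x0
  →2  (¬F ∨ ¬x0) ∧ ¬x0
  →3  (T ∨ ¬x0) ∧ ¬x0

Answer: NO — after 3 steps the term is (T ∨ ¬x0) ∧ ¬x0, not yet normal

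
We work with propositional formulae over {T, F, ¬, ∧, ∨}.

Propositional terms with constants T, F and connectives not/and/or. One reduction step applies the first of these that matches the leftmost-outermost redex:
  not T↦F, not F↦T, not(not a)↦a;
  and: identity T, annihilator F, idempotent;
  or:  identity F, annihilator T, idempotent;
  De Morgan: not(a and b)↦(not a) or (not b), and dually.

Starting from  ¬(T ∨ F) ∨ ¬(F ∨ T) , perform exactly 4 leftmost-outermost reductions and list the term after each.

Answer: after 4 steps: ¬(F ∨ T)

Working:
  start: ¬(T ∨ F) ∨ ¬(F ∨ T)
  →1  (¬T ∧ ¬F) ∨ ¬(F ∨ T)
  →2  (F ∧ ¬F) ∨ ¬(F ∨ T)
  →3  F ∨ ¬(F ∨ T)
  →4  ¬(F ∨ T)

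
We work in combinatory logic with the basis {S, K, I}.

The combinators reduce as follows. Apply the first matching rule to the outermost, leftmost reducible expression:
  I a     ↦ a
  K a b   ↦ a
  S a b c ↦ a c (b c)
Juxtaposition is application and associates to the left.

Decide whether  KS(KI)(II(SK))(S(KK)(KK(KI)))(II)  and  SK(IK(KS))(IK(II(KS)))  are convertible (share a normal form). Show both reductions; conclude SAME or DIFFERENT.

Term A:
  start: KS(KI)(II(SK))(S(KK)(KK(KI)))(II)
  →1  S(II(SK))(S(KK)(KK(KI)))(II)
  →2  II(SK)(II)(S(KK)(KK(KI))(II))
  →3  I(SK)(II)(S(KK)(KK(KI))(II))
  →4  SK(II)(S(KK)(KK(KI))(II))
  →5  K(S(KK)(KK(KI))(II))(II(S(KK)(KK(KI))(II)))
  →6  S(KK)(KK(KI))(II)
  →7  KK(II)(KK(KI)(II))
  →8  K(KK(KI)(II))
  →9  K(K(II))
  →10  K(KI)

Term B:
  start: SK(IK(KS))(IK(II(KS)))
  →1  K(IK(II(KS)))(IK(KS)(IK(II(KS))))
  →2  IK(II(KS))
  →3  K(II(KS))
  →4  K(I(KS))
  →5  K(KS)

Answer: DIFFERENT — A ⇓ K(KI), B ⇓ K(KS)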